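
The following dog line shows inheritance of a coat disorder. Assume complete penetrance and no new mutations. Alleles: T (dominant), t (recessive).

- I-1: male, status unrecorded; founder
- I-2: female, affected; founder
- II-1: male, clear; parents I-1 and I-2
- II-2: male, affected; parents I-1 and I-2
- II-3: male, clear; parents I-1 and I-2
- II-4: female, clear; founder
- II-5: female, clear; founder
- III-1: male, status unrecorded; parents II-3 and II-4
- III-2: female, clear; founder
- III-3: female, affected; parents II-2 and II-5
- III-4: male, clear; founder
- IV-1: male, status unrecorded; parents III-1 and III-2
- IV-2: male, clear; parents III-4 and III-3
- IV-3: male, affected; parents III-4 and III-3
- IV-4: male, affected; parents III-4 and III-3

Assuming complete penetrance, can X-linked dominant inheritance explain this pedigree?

A consistent assignment under X-linked dominant exists: I-1 X^T Y, I-2 X^T X^t, II-1 X^t Y, II-2 X^T Y, II-3 X^t Y, II-4 X^t X^t, II-5 X^t X^t, III-1 X^t Y, III-2 X^t X^t, III-3 X^T X^t, III-4 X^t Y, IV-1 X^t Y, IV-2 X^t Y, IV-3 X^T Y, IV-4 X^T Y.
In this assignment every recorded phenotype matches its genotype and every non-founder's genotype is obtainable from its parents' genotypes, so the pedigree is consistent.

Yes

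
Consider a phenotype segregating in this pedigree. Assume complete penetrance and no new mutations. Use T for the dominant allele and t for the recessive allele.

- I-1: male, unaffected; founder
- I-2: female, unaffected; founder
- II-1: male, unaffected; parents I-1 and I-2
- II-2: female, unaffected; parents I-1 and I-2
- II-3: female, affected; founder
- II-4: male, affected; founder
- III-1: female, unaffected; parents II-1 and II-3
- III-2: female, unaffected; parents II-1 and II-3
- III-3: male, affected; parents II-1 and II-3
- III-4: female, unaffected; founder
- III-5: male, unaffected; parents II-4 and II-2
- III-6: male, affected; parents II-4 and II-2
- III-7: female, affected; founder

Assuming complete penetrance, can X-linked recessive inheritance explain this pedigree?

A consistent assignment under X-linked recessive exists: I-1 X^T Y, I-2 X^T X^t, II-1 X^T Y, II-2 X^T X^t, II-3 X^t X^t, II-4 X^t Y, III-1 X^T X^t, III-2 X^T X^t, III-3 X^t Y, III-4 X^T X^T, III-5 X^T Y, III-6 X^t Y, III-7 X^t X^t.
In this assignment every recorded phenotype matches its genotype and every non-founder's genotype is obtainable from its parents' genotypes, so the pedigree is consistent.

Yes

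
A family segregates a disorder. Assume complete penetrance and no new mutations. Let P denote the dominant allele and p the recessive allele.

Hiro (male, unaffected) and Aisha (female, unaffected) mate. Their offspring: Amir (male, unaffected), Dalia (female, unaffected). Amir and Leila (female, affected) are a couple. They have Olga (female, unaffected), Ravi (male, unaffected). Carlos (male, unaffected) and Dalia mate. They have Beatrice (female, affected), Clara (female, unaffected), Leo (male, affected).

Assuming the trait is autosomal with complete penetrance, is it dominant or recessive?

recessive

Carlos and Dalia are both unaffected yet have an affected child Beatrice. Under dominance, an affected child requires at least one affected parent, so the trait cannot be dominant.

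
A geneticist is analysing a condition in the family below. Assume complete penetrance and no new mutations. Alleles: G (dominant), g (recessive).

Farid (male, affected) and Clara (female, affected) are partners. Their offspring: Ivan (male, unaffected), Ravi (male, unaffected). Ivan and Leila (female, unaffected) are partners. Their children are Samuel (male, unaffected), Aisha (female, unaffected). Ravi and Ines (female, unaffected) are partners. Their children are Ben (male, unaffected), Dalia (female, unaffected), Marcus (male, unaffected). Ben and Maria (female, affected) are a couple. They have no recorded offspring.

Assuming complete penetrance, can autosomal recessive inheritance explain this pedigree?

Under autosomal recessive, Ivan (unaffected, male) cannot arise from Farid (affected) × Clara (affected).

No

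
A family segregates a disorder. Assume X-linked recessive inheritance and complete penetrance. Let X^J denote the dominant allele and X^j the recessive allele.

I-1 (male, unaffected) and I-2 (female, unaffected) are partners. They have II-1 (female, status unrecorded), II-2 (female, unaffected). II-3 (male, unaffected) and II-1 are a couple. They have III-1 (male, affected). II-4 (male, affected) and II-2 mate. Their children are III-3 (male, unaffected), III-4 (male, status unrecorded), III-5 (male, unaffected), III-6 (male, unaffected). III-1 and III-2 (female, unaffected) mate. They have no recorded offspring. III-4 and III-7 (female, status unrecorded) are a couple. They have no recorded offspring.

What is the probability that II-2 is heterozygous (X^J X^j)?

I-1 is unaffected, so I-1 is X^J Y.
I-2 is unaffected so carries J and passed j to II-1 (X^J X^j, whose J came from I-1), so I-2 is X^J X^j.
Their cross gives offspring ratios 1/2 X^J X^J : 1/2 X^J X^j. Conditioning on II-2 being unaffected, P(X^J X^j) = 1/2 / 1 = 1/2 before taking II-2's own offspring into account.
II-4 is affected, so II-4 is X^j Y.
Now use II-2's offspring. Probability of each recorded status — unaffected son III-3: 1/2 if II-2 is X^J X^j, 1 if X^J X^J; unaffected son III-5: 1/2 if II-2 is X^J X^j, 1 if X^J X^J; unaffected son III-6: 1/2 if II-2 is X^J X^j, 1 if X^J X^J. (III-4: equally likely either way, so uninformative.)
Bayes: P(X^J X^j) = 1/2·1/8 / (1/2·1/8 + 1/2·1) = 1/9.

1/9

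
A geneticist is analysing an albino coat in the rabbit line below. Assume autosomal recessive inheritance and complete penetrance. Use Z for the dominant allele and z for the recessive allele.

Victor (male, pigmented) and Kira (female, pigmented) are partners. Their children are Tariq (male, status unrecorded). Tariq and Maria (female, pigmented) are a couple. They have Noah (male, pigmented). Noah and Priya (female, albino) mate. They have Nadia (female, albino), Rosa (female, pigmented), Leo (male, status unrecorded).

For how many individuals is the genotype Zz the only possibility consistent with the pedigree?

Obligate heterozygotes: Noah is pigmented so carries Z and passed z to Nadia (zz), so Noah is Zz; Rosa is pigmented so carries Z and received z from Priya (zz), so Rosa is Zz.
Every other individual is either homozygous by phenotype or has at least one consistent homozygous assignment, so the count is 2.

2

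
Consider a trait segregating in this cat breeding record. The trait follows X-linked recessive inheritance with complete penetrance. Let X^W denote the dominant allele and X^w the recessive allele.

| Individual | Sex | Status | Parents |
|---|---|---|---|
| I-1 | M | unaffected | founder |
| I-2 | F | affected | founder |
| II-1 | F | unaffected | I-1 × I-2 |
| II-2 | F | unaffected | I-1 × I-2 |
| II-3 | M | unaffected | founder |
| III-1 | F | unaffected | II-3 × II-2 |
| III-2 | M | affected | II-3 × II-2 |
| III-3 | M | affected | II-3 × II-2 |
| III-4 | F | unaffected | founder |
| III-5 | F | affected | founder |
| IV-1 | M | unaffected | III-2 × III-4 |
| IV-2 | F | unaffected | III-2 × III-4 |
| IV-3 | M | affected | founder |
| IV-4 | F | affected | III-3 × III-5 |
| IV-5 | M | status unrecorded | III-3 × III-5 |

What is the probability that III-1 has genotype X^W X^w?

1/2

II-3 is unaffected, so II-3 is X^W Y.
II-2 is unaffected so carries W and received w from I-2 (X^w X^w), so II-2 is X^W X^w.
Their cross gives offspring ratios 1/2 X^W X^W : 1/2 X^W X^w. Conditioning on III-1 being unaffected, P(X^W X^w) = 1/2 / 1 = 1/2.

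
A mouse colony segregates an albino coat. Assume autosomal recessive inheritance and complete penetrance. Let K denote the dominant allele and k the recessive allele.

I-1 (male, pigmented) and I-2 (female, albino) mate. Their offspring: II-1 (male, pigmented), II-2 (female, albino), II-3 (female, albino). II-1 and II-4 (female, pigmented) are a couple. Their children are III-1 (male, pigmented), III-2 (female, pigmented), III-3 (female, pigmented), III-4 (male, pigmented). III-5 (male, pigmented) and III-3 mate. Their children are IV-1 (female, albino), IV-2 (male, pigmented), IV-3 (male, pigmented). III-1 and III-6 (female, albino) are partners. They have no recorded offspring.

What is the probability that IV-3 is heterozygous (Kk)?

III-5 is pigmented so carries K and passed k to IV-1 (kk), so III-5 is Kk.
III-3 is pigmented so carries K and passed k to IV-1 (kk), so III-3 is Kk.
Their cross gives offspring ratios 1/4 KK : 1/2 Kk : 1/4 kk. Conditioning on IV-3 being pigmented, P(Kk) = 1/2 / 3/4 = 2/3.

2/3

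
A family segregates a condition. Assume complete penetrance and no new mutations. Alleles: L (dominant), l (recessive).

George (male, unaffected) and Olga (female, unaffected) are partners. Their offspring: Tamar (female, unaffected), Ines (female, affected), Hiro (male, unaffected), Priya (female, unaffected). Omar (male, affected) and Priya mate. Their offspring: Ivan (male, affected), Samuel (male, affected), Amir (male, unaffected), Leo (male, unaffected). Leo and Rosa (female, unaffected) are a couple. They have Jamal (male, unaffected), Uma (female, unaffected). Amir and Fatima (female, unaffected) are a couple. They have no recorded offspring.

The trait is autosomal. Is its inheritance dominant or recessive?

George and Olga are both unaffected yet have an affected child Ines. Under dominance, an affected child requires at least one affected parent, so the trait cannot be dominant.

recessive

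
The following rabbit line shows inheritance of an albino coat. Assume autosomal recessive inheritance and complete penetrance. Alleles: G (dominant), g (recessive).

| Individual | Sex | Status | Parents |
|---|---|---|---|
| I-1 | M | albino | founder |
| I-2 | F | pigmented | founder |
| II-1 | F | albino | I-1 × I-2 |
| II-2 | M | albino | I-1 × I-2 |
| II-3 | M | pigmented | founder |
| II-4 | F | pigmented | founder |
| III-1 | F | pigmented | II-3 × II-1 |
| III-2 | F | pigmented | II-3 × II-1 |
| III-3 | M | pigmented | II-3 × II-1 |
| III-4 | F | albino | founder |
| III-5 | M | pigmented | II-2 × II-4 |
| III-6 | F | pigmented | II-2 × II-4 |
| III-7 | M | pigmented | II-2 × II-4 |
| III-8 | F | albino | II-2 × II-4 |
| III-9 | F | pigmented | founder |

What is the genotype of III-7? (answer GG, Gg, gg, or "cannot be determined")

From phenotype alone, III-7 is GG or Gg.
III-7 is pigmented so carries G and received g from II-2 (gg), so III-7 is Gg.

Gg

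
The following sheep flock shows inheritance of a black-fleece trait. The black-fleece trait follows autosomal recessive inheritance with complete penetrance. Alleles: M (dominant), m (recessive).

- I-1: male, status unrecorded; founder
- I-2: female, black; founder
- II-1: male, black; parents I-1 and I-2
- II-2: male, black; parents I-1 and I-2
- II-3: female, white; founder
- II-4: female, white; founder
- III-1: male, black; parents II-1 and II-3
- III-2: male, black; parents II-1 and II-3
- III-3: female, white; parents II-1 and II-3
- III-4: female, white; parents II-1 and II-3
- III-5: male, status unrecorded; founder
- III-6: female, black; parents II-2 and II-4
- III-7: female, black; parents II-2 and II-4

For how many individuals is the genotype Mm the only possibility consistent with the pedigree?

Obligate heterozygotes: II-3 is white so carries M and passed m to III-1 (mm), so II-3 is Mm; II-4 is white so carries M and passed m to III-6 (mm), so II-4 is Mm; III-3 is white so carries M and received m from II-1 (mm), so III-3 is Mm; III-4 is white so carries M and received m from II-1 (mm), so III-4 is Mm.
Every other individual is either homozygous by phenotype or has at least one consistent homozygous assignment, so the count is 4.

4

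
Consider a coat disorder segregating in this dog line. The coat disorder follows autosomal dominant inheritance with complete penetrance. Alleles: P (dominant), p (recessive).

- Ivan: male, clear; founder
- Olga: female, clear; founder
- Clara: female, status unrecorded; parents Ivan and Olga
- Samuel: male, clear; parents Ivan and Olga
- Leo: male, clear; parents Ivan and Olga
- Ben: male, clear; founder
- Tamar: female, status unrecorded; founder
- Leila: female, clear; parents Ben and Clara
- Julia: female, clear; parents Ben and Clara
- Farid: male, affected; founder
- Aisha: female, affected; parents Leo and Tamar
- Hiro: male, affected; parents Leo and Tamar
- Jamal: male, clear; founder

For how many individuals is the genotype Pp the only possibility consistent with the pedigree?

2

Obligate heterozygotes: Aisha is affected so carries P and received p from Leo (pp), so Aisha is Pp; Hiro is affected so carries P and received p from Leo (pp), so Hiro is Pp.
Every other individual is either homozygous by phenotype or has at least one consistent homozygous assignment, so the count is 2.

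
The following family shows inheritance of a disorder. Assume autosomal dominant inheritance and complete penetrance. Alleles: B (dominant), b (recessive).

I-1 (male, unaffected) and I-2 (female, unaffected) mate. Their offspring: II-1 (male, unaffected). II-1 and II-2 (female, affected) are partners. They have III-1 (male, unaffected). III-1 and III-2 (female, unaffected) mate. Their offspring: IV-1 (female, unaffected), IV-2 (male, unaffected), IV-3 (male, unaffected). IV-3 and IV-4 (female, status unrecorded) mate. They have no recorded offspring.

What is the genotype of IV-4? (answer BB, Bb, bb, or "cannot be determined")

cannot be determined

IV-4's phenotype is unrecorded, and no parent or child forces a single allele at both positions; consistent genotype assignments exist with IV-4 as BB or Bb or bb.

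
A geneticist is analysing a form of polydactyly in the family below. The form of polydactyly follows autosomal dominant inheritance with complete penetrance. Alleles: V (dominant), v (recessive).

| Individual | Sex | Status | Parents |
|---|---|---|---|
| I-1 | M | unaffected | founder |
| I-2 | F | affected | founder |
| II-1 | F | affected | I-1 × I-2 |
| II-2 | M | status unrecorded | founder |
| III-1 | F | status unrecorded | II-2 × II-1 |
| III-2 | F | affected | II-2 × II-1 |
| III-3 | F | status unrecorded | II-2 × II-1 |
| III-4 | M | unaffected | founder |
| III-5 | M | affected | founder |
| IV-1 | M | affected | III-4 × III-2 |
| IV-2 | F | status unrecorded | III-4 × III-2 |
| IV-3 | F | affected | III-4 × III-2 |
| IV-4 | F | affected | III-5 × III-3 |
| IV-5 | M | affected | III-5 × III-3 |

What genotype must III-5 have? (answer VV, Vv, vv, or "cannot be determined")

cannot be determined

III-5's phenotype allows VV or Vv, and no parent or child forces a single allele at both positions; consistent genotype assignments exist with III-5 as VV or Vv.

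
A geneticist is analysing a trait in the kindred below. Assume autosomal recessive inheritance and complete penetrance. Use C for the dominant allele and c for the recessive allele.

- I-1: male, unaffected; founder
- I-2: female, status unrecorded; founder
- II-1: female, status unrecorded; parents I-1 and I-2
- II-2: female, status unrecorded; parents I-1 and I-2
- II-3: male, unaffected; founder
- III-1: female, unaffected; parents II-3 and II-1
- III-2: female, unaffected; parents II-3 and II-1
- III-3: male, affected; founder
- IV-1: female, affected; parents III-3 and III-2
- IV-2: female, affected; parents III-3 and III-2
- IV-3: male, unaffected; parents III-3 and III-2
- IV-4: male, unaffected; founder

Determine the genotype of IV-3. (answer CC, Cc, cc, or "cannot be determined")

Cc

From phenotype alone, IV-3 is CC or Cc.
IV-3 is unaffected so carries C and received c from III-3 (cc), so IV-3 is Cc.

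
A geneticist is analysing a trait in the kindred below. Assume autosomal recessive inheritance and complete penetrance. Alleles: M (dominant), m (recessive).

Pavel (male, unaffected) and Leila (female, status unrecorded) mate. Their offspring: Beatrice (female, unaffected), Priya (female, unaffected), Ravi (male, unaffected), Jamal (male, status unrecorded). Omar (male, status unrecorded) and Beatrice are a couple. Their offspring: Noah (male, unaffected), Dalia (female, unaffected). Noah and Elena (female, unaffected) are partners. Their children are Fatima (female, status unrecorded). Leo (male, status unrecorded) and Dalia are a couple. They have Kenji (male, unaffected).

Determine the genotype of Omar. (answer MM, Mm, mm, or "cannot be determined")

cannot be determined

Omar's phenotype is unrecorded, and no parent or child forces a single allele at both positions; consistent genotype assignments exist with Omar as MM or Mm or mm.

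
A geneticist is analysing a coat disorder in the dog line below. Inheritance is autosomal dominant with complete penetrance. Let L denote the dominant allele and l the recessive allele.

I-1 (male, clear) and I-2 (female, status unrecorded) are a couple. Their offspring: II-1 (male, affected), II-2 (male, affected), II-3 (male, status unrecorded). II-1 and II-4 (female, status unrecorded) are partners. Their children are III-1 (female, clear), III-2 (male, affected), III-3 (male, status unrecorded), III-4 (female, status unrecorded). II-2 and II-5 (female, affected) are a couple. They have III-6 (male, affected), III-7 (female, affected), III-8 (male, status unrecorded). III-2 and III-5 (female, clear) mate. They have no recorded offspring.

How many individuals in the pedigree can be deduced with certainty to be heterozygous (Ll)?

2

Obligate heterozygotes: II-1 is affected so carries L and received l from I-1 (ll), so II-1 is Ll; II-2 is affected so carries L and received l from I-1 (ll), so II-2 is Ll.
Every other individual is either homozygous by phenotype or has at least one consistent homozygous assignment, so the count is 2.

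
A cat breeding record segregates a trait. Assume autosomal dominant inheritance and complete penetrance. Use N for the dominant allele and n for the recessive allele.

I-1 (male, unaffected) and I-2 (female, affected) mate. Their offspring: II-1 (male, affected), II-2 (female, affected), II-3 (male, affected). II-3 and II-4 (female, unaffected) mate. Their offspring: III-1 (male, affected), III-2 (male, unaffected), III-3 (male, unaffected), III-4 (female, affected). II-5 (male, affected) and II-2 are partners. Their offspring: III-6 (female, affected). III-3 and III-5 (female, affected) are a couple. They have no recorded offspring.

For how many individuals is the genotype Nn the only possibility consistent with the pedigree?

Obligate heterozygotes: II-1 is affected so carries N and received n from I-1 (nn), so II-1 is Nn; II-2 is affected so carries N and received n from I-1 (nn), so II-2 is Nn; II-3 is affected so carries N and received n from I-1 (nn), so II-3 is Nn; III-1 is affected so carries N and received n from II-4 (nn), so III-1 is Nn; III-4 is affected so carries N and received n from II-4 (nn), so III-4 is Nn.
Every other individual is either homozygous by phenotype or has at least one consistent homozygous assignment, so the count is 5.

5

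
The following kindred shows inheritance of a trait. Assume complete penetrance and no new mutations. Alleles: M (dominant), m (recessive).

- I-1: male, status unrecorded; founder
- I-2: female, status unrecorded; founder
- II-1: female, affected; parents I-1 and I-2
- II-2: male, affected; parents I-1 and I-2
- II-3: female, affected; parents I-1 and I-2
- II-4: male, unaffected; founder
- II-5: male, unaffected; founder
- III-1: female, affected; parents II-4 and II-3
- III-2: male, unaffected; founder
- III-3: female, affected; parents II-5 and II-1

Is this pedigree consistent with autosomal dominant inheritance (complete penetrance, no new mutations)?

Yes

A consistent assignment under autosomal dominant exists: I-1 MM, I-2 MM, II-1 MM, II-2 MM, II-3 MM, II-4 mm, II-5 mm, III-1 Mm, III-2 mm, III-3 Mm.
In this assignment every recorded phenotype matches its genotype and every non-founder's genotype is obtainable from its parents' genotypes, so the pedigree is consistent.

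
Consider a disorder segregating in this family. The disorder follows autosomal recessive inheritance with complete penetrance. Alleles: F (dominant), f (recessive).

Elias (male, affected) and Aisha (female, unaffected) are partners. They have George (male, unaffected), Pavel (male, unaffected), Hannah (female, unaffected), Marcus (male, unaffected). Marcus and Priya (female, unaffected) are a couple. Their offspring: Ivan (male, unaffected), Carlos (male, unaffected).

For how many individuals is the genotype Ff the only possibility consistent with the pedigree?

Obligate heterozygotes: George is unaffected so carries F and received f from Elias (ff), so George is Ff; Pavel is unaffected so carries F and received f from Elias (ff), so Pavel is Ff; Hannah is unaffected so carries F and received f from Elias (ff), so Hannah is Ff; Marcus is unaffected so carries F and received f from Elias (ff), so Marcus is Ff.
Every other individual is either homozygous by phenotype or has at least one consistent homozygous assignment, so the count is 4.

4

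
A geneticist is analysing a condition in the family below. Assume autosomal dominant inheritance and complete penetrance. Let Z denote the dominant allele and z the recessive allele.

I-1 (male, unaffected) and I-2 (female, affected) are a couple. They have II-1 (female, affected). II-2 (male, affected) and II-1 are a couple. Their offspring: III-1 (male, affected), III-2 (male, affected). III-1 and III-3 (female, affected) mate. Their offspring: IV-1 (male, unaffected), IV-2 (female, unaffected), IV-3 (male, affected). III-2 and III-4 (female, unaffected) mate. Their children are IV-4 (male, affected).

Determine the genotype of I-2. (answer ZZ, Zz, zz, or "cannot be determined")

I-2's phenotype allows ZZ or Zz, and no parent or child forces a single allele at both positions; consistent genotype assignments exist with I-2 as ZZ or Zz.

cannot be determined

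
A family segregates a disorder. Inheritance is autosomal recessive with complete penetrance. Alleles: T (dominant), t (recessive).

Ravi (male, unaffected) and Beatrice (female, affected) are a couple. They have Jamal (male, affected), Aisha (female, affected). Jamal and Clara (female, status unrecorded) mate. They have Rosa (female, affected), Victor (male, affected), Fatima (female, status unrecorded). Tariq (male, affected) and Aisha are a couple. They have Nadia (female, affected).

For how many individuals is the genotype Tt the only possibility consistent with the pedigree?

1

Obligate heterozygotes: Ravi is unaffected so carries T and passed t to Jamal (tt), so Ravi is Tt.
Every other individual is either homozygous by phenotype or has at least one consistent homozygous assignment, so the count is 1.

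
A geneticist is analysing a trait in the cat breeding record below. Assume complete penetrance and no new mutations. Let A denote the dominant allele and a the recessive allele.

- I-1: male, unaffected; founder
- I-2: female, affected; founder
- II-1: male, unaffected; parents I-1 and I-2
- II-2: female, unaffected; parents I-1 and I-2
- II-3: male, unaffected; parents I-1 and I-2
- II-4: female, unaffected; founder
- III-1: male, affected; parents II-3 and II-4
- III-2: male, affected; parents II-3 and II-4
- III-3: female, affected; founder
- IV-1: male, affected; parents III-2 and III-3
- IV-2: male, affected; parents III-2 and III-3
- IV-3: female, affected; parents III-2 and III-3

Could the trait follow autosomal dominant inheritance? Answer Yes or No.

No

Under autosomal dominant, III-1 (affected, male) cannot arise from II-3 (unaffected) × II-4 (unaffected).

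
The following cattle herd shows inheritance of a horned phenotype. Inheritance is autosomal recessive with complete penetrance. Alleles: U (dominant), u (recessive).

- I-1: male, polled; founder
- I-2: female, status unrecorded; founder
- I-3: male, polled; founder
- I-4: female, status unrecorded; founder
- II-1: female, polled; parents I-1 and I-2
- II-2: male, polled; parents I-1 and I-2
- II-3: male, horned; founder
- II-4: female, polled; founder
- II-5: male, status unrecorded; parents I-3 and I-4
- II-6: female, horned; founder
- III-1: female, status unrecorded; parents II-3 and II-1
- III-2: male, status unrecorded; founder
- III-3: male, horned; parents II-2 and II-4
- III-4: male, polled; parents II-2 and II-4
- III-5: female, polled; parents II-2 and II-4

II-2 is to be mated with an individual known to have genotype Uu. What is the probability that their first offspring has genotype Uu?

II-2 is polled so carries U and passed u to III-3 (uu), so II-2 is Uu.
The cross gives 1/4 UU : 1/2 Uu : 1/4 uu, so P(offspring has genotype Uu) = 1/2.

1/2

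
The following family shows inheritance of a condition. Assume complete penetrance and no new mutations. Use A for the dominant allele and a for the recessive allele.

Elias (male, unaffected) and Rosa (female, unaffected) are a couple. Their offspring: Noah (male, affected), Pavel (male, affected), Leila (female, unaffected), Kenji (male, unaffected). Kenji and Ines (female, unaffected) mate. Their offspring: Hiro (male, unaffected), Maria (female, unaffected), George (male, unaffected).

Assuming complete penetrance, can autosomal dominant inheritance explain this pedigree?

No

Under autosomal dominant, Noah (affected, male) cannot arise from Elias (unaffected) × Rosa (unaffected).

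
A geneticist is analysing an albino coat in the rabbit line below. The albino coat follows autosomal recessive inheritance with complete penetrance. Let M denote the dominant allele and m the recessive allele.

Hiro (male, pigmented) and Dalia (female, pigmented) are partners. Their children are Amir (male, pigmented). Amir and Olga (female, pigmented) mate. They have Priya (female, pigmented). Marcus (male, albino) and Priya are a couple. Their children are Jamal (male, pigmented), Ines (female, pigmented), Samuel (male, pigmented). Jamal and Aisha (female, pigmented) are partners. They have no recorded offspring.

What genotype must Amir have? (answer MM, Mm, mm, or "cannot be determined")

cannot be determined

Amir's phenotype allows MM or Mm, and no parent or child forces a single allele at both positions; consistent genotype assignments exist with Amir as MM or Mm.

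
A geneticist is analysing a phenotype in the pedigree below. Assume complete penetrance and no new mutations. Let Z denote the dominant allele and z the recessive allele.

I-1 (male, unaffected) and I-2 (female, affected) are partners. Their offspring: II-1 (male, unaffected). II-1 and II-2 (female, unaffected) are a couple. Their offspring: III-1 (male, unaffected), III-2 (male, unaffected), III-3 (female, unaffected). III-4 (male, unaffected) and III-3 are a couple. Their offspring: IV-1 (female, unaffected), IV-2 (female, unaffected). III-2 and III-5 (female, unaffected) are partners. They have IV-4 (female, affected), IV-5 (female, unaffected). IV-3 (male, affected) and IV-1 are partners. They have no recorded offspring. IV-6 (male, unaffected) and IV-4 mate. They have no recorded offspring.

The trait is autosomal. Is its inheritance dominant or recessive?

recessive

III-2 and III-5 are both unaffected yet have an affected child IV-4. Under dominance, an affected child requires at least one affected parent, so the trait cannot be dominant.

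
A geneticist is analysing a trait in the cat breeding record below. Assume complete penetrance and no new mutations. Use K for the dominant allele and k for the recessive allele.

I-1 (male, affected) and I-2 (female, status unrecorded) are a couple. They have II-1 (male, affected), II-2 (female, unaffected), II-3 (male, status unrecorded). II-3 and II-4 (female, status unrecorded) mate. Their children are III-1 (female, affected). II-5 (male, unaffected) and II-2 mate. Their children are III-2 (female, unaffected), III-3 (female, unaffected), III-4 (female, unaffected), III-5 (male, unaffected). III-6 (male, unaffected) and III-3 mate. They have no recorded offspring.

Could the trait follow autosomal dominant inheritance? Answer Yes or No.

A consistent assignment under autosomal dominant exists: I-1 Kk, I-2 Kk, II-1 KK, II-2 kk, II-3 KK, II-4 KK, II-5 kk, III-1 KK, III-2 kk, III-3 kk, III-4 kk, III-5 kk, III-6 kk.
In this assignment every recorded phenotype matches its genotype and every non-founder's genotype is obtainable from its parents' genotypes, so the pedigree is consistent.

Yes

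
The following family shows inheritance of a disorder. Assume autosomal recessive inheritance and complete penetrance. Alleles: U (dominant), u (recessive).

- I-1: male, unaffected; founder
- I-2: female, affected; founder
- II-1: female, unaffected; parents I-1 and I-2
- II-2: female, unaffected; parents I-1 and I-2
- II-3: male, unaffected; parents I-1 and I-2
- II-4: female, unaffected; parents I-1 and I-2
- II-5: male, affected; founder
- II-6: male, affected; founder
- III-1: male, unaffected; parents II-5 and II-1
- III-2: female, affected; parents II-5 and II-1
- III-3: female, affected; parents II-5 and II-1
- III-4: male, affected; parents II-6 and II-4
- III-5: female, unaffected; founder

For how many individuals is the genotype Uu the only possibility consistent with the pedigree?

Obligate heterozygotes: II-1 is unaffected so carries U and received u from I-2 (uu), so II-1 is Uu; II-2 is unaffected so carries U and received u from I-2 (uu), so II-2 is Uu; II-3 is unaffected so carries U and received u from I-2 (uu), so II-3 is Uu; II-4 is unaffected so carries U and received u from I-2 (uu), so II-4 is Uu; III-1 is unaffected so carries U and received u from II-5 (uu), so III-1 is Uu.
Every other individual is either homozygous by phenotype or has at least one consistent homozygous assignment, so the count is 5.

5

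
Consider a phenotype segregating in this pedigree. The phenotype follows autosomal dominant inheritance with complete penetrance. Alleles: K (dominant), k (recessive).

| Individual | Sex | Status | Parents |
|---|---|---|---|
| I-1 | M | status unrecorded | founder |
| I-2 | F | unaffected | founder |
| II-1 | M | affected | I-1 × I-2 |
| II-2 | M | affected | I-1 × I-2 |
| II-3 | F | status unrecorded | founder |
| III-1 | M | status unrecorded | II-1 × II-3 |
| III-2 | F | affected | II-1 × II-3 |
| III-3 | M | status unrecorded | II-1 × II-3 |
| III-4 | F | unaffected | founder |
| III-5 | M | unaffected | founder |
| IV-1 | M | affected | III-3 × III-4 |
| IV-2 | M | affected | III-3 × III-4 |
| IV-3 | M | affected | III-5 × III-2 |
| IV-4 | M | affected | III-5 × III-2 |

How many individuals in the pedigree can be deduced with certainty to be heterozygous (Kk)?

Obligate heterozygotes: II-1 is affected so carries K and received k from I-2 (kk), so II-1 is Kk; II-2 is affected so carries K and received k from I-2 (kk), so II-2 is Kk; IV-1 is affected so carries K and received k from III-4 (kk), so IV-1 is Kk; IV-2 is affected so carries K and received k from III-4 (kk), so IV-2 is Kk; IV-3 is affected so carries K and received k from III-5 (kk), so IV-3 is Kk; IV-4 is affected so carries K and received k from III-5 (kk), so IV-4 is Kk.
Every other individual is either homozygous by phenotype or has at least one consistent homozygous assignment, so the count is 6.

6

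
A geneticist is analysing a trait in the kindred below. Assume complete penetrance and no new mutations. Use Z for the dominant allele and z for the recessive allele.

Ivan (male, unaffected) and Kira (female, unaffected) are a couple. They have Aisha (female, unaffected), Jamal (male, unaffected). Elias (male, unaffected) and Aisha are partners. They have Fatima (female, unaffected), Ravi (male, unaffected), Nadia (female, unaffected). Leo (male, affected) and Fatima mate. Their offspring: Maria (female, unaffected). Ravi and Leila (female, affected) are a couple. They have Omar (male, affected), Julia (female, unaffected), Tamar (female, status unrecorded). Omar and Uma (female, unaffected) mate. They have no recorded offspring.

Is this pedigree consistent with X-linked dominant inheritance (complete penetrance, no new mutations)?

No

Under X-linked dominant, Maria (unaffected, female) cannot arise from Leo (affected) × Fatima (unaffected).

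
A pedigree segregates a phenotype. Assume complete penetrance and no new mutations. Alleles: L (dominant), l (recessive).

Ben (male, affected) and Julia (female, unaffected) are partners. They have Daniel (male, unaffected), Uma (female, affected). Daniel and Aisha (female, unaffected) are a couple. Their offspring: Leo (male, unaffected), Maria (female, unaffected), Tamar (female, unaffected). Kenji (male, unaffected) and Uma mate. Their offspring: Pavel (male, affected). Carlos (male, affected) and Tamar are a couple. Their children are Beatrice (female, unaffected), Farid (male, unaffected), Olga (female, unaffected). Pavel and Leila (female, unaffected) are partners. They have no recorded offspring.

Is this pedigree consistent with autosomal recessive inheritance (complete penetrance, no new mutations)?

Yes

A consistent assignment under autosomal recessive exists: Ben ll, Julia Ll, Daniel Ll, Uma ll, Aisha LL, Kenji Ll, Leo LL, Maria LL, Tamar LL, Carlos ll, Pavel ll, Leila LL, Beatrice Ll, Farid Ll, Olga Ll.
In this assignment every recorded phenotype matches its genotype and every non-founder's genotype is obtainable from its parents' genotypes, so the pedigree is consistent.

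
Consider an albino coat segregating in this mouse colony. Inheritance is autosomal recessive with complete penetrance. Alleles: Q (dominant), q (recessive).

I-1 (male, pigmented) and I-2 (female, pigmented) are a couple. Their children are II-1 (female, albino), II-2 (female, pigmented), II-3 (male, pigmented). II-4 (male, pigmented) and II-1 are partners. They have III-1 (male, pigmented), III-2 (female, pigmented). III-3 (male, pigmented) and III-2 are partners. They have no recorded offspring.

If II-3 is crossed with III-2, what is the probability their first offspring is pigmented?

I-1 is pigmented so carries Q and passed q to II-1 (qq), so I-1 is Qq.
I-2 is pigmented so carries Q and passed q to II-1 (qq), so I-2 is Qq.
II-3 is a pigmented offspring of I-1 (Qq) × I-2 (Qq), whose cross gives 1/4 QQ : 1/2 Qq : 1/4 qq; conditioning on being pigmented, II-3 is QQ with probability 1/3, Qq with probability 2/3.
III-2 is pigmented so carries Q and received q from II-1 (qq), so III-2 is Qq.
Summing over parental genotype combinations, P(offspring is pigmented) = 1/3·1 + 2/3·3/4 = 5/6.

5/6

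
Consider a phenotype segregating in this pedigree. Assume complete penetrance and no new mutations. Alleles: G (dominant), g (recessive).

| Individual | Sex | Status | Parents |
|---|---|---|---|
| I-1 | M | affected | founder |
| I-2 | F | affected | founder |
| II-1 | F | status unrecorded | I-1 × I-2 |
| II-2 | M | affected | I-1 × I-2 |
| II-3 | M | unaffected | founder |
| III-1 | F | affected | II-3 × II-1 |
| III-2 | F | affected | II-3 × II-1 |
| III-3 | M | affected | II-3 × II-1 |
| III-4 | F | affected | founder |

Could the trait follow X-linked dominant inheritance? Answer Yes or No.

Yes

A consistent assignment under X-linked dominant exists: I-1 X^G Y, I-2 X^G X^G, II-1 X^G X^G, II-2 X^G Y, II-3 X^g Y, III-1 X^G X^g, III-2 X^G X^g, III-3 X^G Y, III-4 X^G X^G.
In this assignment every recorded phenotype matches its genotype and every non-founder's genotype is obtainable from its parents' genotypes, so the pedigree is consistent.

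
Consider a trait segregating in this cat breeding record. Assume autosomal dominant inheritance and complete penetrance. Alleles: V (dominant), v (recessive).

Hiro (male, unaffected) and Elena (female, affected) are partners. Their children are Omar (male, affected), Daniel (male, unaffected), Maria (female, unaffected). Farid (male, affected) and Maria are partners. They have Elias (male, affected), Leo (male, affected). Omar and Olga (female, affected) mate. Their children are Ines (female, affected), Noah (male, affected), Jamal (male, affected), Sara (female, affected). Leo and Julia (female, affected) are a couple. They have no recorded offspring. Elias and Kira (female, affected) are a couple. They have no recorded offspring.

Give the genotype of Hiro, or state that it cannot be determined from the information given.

Hiro is unaffected, so Hiro is vv.

vv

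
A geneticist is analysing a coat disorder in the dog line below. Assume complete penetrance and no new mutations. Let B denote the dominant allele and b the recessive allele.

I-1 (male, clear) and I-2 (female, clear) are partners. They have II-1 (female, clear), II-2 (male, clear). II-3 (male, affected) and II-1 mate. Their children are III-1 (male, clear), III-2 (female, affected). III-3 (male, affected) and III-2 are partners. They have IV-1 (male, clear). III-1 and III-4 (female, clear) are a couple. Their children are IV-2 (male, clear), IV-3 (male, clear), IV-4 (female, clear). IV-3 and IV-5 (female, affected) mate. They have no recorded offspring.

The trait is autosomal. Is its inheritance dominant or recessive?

III-3 and III-2 are both affected yet have a clear child IV-1. Under a recessive model two affected parents are homozygous and every child would be affected, so the trait cannot be recessive.

dominant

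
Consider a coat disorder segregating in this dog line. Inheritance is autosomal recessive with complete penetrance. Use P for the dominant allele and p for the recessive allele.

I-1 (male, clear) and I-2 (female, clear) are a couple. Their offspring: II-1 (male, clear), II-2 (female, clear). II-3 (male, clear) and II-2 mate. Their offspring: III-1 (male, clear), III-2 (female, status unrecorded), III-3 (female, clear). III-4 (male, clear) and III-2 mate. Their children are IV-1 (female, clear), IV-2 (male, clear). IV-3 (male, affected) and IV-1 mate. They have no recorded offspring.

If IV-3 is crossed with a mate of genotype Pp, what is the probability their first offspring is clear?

IV-3 is affected, so IV-3 is pp.
The cross gives 1/2 Pp : 1/2 pp, so P(offspring is clear) = 1/2.

1/2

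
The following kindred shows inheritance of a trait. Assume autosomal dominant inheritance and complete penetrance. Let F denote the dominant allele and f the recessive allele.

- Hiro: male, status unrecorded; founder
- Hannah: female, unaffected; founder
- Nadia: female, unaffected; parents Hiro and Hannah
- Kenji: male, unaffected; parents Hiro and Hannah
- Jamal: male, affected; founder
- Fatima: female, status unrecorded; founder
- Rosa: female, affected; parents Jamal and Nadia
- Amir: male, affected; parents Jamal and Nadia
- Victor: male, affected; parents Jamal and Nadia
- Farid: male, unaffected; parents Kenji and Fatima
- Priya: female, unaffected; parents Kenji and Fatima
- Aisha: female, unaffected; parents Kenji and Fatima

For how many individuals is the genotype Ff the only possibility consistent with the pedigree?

3

Obligate heterozygotes: Rosa is affected so carries F and received f from Nadia (ff), so Rosa is Ff; Amir is affected so carries F and received f from Nadia (ff), so Amir is Ff; Victor is affected so carries F and received f from Nadia (ff), so Victor is Ff.
Every other individual is either homozygous by phenotype or has at least one consistent homozygous assignment, so the count is 3.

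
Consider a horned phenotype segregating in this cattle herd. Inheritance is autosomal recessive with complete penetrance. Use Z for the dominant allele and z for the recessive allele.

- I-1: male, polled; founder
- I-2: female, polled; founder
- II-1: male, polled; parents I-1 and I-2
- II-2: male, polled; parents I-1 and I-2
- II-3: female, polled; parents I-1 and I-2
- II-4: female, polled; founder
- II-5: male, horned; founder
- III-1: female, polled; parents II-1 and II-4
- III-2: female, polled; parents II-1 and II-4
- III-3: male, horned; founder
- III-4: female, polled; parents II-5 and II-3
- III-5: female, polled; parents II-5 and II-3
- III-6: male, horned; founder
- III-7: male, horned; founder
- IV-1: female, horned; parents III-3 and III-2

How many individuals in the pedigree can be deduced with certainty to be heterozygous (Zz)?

3

Obligate heterozygotes: III-2 is polled so carries Z and passed z to IV-1 (zz), so III-2 is Zz; III-4 is polled so carries Z and received z from II-5 (zz), so III-4 is Zz; III-5 is polled so carries Z and received z from II-5 (zz), so III-5 is Zz.
Every other individual is either homozygous by phenotype or has at least one consistent homozygous assignment, so the count is 3.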